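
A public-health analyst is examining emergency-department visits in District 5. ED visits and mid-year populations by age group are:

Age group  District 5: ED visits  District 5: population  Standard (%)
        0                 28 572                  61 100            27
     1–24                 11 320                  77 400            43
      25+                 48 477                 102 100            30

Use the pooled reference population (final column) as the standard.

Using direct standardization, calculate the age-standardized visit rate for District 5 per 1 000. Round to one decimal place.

Age-specific rates per 1 000 for District 5: 467.627, 146.253, 474.799.
Standard weights: 0.27, 0.43, 0.30.
Standardized rate: 0.2700×467.627 + 0.4300×146.253 + 0.3000×474.799 = 331.5879 per 1 000.

331.6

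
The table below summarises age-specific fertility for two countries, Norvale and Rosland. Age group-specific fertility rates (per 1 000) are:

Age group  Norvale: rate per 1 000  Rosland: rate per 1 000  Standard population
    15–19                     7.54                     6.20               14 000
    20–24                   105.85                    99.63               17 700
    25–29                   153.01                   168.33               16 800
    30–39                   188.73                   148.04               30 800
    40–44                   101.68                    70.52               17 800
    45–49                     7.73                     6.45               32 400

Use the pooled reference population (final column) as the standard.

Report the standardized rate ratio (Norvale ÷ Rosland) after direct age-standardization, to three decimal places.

1.161

Standard total = 129 500; weights = 0.1081, 0.1367, 0.1297, 0.2378, 0.1375, 0.2502.
Norvale: 0.1081×7.54 + 0.1367×105.85 + 0.1297×153.01 + 0.2378×188.73 + 0.1375×101.68 + 0.2502×7.73 = 95.9298 per 1 000.
Rosland: 0.1081×6.20 + 0.1367×99.63 + 0.1297×168.33 + 0.2378×148.04 + 0.1375×70.52 + 0.2502×6.45 = 82.6414 per 1 000.
Ratio = 95.9298 ÷ 82.6414 = 1.16080.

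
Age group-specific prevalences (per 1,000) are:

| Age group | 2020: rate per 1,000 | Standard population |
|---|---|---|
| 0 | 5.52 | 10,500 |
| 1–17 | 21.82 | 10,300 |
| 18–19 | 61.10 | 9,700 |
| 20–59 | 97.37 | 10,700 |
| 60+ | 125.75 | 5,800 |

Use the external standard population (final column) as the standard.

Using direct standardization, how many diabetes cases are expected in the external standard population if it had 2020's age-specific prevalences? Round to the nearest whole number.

Expected diabetes cases = Σ (standard pop × age-specific rate ÷ 1,000)
= 10,500×5.52/1,000 + 10,300×21.82/1,000 + 9,700×61.10/1,000 + 10,700×97.37/1,000 + 5,800×125.75/1,000
= 57.96 + 224.75 + 592.67 + 1041.86 + 729.35 = 2646.59.

2647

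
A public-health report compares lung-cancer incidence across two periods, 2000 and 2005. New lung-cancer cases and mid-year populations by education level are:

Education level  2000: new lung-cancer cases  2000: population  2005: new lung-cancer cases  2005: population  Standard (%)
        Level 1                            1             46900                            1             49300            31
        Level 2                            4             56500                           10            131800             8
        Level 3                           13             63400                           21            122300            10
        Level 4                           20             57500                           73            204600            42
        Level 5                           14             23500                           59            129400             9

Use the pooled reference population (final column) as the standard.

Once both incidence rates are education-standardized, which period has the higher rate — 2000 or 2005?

2000

Education-specific rates per 100000 for 2000: 2.13, 7.08, 20.50, 34.78, 59.57.
For 2005: 2.03, 7.59, 17.17, 35.68, 45.60.
Standard weights: 0.31, 0.08, 0.10, 0.42, 0.09.
2000: 0.3100×2.13 + 0.0800×7.08 + 0.1000×20.50 + 0.4200×34.78 + 0.0900×59.57 = 23.2482 per 100000.
2005: 0.3100×2.03 + 0.0800×7.59 + 0.1000×17.17 + 0.4200×35.68 + 0.0900×45.60 = 22.0418 per 100000.
The crude rates (20.98 vs 25.73) would put 2005 higher, but that reflects its education composition; once standardized to a common education structure, 2000 has the higher underlying rate.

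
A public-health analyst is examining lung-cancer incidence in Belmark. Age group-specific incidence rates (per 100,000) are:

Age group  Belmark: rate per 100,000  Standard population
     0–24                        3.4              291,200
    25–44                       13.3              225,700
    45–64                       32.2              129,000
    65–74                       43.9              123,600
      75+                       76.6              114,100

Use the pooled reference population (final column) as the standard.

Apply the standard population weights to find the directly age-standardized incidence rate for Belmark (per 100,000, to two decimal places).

Standard total = 883,600; weights = 0.3296, 0.2554, 0.1460, 0.1399, 0.1291.
Standardized rate: 0.3296×3.4 + 0.2554×13.3 + 0.1460×32.2 + 0.1399×43.9 + 0.1291×76.6 = 25.2510 per 100,000.

25.25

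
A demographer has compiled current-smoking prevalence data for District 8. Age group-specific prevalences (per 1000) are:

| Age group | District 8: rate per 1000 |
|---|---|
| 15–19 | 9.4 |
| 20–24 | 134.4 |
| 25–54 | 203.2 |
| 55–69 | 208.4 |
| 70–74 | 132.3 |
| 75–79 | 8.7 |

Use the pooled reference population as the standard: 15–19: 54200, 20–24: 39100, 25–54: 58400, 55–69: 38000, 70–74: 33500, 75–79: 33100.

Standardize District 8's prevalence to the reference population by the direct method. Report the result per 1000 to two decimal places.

Standard total = 256300; weights = 0.2115, 0.1526, 0.2279, 0.1483, 0.1307, 0.1291.
Standardized rate: 0.2115×9.4 + 0.1526×134.4 + 0.2279×203.2 + 0.1483×208.4 + 0.1307×132.3 + 0.1291×8.7 = 118.1062 per 1000.

118.11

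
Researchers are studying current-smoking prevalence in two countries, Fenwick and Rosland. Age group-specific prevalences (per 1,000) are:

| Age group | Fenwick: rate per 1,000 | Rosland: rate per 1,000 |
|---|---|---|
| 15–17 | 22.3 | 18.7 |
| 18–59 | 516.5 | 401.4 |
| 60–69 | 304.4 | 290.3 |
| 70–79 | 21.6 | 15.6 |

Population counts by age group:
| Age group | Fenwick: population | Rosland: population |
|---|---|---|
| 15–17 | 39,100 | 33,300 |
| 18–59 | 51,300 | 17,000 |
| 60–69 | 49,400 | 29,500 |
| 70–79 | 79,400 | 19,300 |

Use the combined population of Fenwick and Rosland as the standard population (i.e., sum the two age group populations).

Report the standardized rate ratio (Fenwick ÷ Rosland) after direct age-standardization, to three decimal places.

Combined standard total = 318,300; weights = 0.2275, 0.2146, 0.2479, 0.3101.
Fenwick: 0.2275×22.3 + 0.2146×516.5 + 0.2479×304.4 + 0.3101×21.6 = 198.0539 per 1,000.
Rosland: 0.2275×18.7 + 0.2146×401.4 + 0.2479×290.3 + 0.3101×15.6 = 167.1816 per 1,000.
Ratio = 198.0539 ÷ 167.1816 = 1.18466.

1.185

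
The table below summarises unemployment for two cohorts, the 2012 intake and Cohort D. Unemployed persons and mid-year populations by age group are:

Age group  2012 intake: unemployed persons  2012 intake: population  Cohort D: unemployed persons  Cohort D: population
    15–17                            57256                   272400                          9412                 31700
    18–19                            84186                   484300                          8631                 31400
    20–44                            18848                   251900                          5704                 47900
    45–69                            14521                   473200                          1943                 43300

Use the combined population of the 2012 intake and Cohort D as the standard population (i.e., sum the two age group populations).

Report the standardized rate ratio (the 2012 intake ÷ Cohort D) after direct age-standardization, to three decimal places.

0.659

Age-specific rates per 1000 for the 2012 intake: 210.191, 173.830, 74.823, 30.687.
For Cohort D: 296.909, 274.873, 119.081, 44.873.
Combined standard total = 1636100; weights = 0.1859, 0.3152, 0.1832, 0.3157.
The 2012 intake: 0.1859×210.191 + 0.3152×173.830 + 0.1832×74.823 + 0.3157×30.687 = 117.2576 per 1000.
Cohort D: 0.1859×296.909 + 0.3152×274.873 + 0.1832×119.081 + 0.3157×44.873 = 177.8126 per 1000.
Ratio = 117.2576 ÷ 177.8126 = 0.65944.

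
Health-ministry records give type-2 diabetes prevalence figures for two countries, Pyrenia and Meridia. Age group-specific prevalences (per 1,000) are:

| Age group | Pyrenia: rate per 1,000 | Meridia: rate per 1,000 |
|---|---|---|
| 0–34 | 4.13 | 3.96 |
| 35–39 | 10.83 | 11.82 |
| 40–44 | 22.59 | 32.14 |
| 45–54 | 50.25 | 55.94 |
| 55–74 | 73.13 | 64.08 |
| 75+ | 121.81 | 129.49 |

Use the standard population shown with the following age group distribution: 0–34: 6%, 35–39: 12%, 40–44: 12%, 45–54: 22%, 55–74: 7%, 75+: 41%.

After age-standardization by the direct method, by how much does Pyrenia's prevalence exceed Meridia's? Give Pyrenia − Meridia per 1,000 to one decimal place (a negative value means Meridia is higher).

Standard weights: 0.06, 0.12, 0.12, 0.22, 0.07, 0.41.
Pyrenia: 0.0600×4.13 + 0.1200×10.83 + 0.1200×22.59 + 0.2200×50.25 + 0.0700×73.13 + 0.4100×121.81 = 70.3744 per 1,000.
Meridia: 0.0600×3.96 + 0.1200×11.82 + 0.1200×32.14 + 0.2200×55.94 + 0.0700×64.08 + 0.4100×129.49 = 75.3961 per 1,000.
Difference = 70.3744 − 75.3961 = -5.0217.

-5.0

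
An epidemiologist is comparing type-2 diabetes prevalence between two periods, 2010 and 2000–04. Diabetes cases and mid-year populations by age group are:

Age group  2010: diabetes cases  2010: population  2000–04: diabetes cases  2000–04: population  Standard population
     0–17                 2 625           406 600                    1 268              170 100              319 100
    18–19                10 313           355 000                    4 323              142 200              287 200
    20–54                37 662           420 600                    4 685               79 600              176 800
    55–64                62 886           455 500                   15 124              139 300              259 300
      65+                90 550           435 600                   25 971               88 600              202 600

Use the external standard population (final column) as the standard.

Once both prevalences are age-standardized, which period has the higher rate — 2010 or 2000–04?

2000–04

Age-specific rates per 1 000 for 2010: 6.456, 29.051, 89.544, 138.059, 207.874.
For 2000–04: 7.454, 30.401, 58.857, 108.571, 293.126.
Standard total = 1 245 000; weights = 0.2563, 0.2307, 0.1420, 0.2083, 0.1627.
2010: 0.2563×6.456 + 0.2307×29.051 + 0.1420×89.544 + 0.2083×138.059 + 0.1627×207.874 = 83.6537 per 1 000.
2000–04: 0.2563×7.454 + 0.2307×30.401 + 0.1420×58.857 + 0.2083×108.571 + 0.1627×293.126 = 87.5949 per 1 000.
The crude rates (98.41 vs 82.88) would put 2010 higher, but that reflects its age composition; once standardized to a common age structure, 2000–04 has the higher underlying rate.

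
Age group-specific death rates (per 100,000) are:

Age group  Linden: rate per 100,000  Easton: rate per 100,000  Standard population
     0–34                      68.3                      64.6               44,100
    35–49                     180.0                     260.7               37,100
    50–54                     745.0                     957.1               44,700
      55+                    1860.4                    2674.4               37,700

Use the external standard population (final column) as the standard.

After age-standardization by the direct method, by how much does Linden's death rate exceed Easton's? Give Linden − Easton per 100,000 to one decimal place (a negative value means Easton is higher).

-262.8

Standard total = 163,600; weights = 0.2696, 0.2268, 0.2732, 0.2304.
Linden: 0.2696×68.3 + 0.2268×180.0 + 0.2732×745.0 + 0.2304×1860.4 = 691.4952 per 100,000.
Easton: 0.2696×64.6 + 0.2268×260.7 + 0.2732×957.1 + 0.2304×2674.4 = 954.3281 per 100,000.
Difference = 691.4952 − 954.3281 = -262.8329.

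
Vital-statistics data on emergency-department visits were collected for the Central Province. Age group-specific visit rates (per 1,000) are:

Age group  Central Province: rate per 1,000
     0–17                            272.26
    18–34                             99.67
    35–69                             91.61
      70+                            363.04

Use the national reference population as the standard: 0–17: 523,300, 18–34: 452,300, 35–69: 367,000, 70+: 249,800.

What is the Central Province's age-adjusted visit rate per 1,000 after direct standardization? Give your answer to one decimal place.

195.8

Standard total = 1,592,400; weights = 0.3286, 0.2840, 0.2305, 0.1569.
Standardized rate: 0.3286×272.26 + 0.2840×99.67 + 0.2305×91.61 + 0.1569×363.04 = 195.8444 per 1,000.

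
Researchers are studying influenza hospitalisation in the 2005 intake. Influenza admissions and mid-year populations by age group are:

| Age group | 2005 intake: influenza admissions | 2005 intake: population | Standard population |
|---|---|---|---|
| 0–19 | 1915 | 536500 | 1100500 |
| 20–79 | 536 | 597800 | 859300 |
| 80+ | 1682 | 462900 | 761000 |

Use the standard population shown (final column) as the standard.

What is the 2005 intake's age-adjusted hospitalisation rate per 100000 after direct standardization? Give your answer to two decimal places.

274.32

Age-specific rates per 100000 for the 2005 intake: 356.94, 89.66, 363.36.
Standard total = 2720800; weights = 0.4045, 0.3158, 0.2797.
Standardized rate: 0.4045×356.94 + 0.3158×89.66 + 0.2797×363.36 = 274.3240 per 100000.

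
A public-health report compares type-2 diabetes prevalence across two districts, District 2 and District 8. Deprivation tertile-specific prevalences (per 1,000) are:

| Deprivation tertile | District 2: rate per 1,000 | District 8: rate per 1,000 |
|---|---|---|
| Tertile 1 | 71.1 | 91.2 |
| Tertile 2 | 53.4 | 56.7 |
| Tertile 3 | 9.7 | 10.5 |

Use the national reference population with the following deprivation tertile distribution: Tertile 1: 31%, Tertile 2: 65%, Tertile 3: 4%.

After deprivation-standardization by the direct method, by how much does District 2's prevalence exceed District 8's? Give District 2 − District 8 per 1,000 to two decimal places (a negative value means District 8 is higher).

Standard weights: 0.31, 0.65, 0.04.
District 2: 0.3100×71.1 + 0.6500×53.4 + 0.0400×9.7 = 57.1390 per 1,000.
District 8: 0.3100×91.2 + 0.6500×56.7 + 0.0400×10.5 = 65.5470 per 1,000.
Difference = 57.1390 − 65.5470 = -8.4080.

-8.41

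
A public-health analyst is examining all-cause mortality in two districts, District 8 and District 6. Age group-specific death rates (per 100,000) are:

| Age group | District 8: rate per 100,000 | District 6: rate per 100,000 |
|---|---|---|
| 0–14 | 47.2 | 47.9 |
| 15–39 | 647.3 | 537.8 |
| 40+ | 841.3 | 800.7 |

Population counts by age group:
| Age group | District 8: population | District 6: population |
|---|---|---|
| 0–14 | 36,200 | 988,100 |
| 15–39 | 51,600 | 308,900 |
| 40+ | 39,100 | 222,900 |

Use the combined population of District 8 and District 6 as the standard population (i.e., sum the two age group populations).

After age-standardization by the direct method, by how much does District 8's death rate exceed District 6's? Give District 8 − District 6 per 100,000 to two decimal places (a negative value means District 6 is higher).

Combined standard total = 1,646,800; weights = 0.6220, 0.2189, 0.1591.
District 8: 0.6220×47.2 + 0.2189×647.3 + 0.1591×841.3 = 304.9060 per 100,000.
District 6: 0.6220×47.9 + 0.2189×537.8 + 0.1591×800.7 = 274.9115 per 100,000.
Difference = 304.9060 − 274.9115 = 29.9945.

29.99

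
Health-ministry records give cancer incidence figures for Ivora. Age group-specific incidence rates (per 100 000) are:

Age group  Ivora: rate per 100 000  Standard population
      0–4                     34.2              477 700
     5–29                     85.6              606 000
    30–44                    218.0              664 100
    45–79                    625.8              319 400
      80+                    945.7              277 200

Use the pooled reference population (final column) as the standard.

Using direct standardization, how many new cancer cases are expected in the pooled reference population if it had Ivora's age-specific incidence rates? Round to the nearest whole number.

Expected new cancer cases = Σ (standard pop × age-specific rate ÷ 100 000)
= 477 700×34.2/100 000 + 606 000×85.6/100 000 + 664 100×218.0/100 000 + 319 400×625.8/100 000 + 277 200×945.7/100 000
= 163.37 + 518.74 + 1447.74 + 1998.81 + 2621.48 = 6750.13.

6750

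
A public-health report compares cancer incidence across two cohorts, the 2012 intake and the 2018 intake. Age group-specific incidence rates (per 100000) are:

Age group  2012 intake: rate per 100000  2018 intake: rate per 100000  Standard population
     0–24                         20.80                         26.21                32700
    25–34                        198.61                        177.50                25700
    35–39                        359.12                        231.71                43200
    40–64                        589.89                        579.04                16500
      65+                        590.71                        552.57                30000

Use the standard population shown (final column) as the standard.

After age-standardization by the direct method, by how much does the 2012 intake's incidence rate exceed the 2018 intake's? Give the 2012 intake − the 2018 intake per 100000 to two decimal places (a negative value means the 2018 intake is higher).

48.57

Standard total = 148100; weights = 0.2208, 0.1735, 0.2917, 0.1114, 0.2026.
The 2012 intake: 0.2208×20.80 + 0.1735×198.61 + 0.2917×359.12 + 0.1114×589.89 + 0.2026×590.71 = 329.1891 per 100000.
The 2018 intake: 0.2208×26.21 + 0.1735×177.50 + 0.2917×231.71 + 0.1114×579.04 + 0.2026×552.57 = 280.6209 per 100000.
Difference = 329.1891 − 280.6209 = 48.5682.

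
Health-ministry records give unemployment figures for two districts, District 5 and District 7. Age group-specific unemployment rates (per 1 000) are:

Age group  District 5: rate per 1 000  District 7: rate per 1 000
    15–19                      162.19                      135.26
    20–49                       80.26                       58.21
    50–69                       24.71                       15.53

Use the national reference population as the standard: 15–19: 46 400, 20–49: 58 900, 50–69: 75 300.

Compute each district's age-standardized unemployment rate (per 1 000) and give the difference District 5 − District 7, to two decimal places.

Standard total = 180 600; weights = 0.2569, 0.3261, 0.4169.
District 5: 0.2569×162.19 + 0.3261×80.26 + 0.4169×24.71 = 78.1484 per 1 000.
District 7: 0.2569×135.26 + 0.3261×58.21 + 0.4169×15.53 = 60.2106 per 1 000.
Difference = 78.1484 − 60.2106 = 17.9377.

17.94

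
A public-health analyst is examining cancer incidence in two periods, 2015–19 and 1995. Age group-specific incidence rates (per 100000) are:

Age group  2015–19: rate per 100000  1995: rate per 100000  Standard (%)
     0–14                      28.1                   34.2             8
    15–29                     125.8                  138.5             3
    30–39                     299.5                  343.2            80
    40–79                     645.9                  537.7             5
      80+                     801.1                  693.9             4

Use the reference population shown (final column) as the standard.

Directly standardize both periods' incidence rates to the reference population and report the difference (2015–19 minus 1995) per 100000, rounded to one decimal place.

Standard weights: 0.08, 0.03, 0.80, 0.05, 0.04.
2015–19: 0.0800×28.1 + 0.0300×125.8 + 0.8000×299.5 + 0.0500×645.9 + 0.0400×801.1 = 309.9610 per 100000.
1995: 0.0800×34.2 + 0.0300×138.5 + 0.8000×343.2 + 0.0500×537.7 + 0.0400×693.9 = 336.0920 per 100000.
Difference = 309.9610 − 336.0920 = -26.1310.

-26.1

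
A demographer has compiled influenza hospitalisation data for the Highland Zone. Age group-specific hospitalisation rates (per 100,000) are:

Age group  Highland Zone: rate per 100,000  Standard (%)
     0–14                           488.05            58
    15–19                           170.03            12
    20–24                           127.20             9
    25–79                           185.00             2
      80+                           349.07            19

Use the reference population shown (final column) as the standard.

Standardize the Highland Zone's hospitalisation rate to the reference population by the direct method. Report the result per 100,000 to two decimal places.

Standard weights: 0.58, 0.12, 0.09, 0.02, 0.19.
Standardized rate: 0.5800×488.05 + 0.1200×170.03 + 0.0900×127.20 + 0.0200×185.00 + 0.1900×349.07 = 384.9439 per 100,000.

384.94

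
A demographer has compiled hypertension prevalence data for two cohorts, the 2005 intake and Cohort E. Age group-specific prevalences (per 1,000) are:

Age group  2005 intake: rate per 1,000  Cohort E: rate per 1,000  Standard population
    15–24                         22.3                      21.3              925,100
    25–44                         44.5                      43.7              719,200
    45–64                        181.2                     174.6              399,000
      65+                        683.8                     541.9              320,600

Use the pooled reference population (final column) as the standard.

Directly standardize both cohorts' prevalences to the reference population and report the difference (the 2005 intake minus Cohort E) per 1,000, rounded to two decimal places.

Standard total = 2,363,900; weights = 0.3913, 0.3042, 0.1688, 0.1356.
The 2005 intake: 0.3913×22.3 + 0.3042×44.5 + 0.1688×181.2 + 0.1356×683.8 = 145.5896 per 1,000.
Cohort E: 0.3913×21.3 + 0.3042×43.7 + 0.1688×174.6 + 0.1356×541.9 = 124.5959 per 1,000.
Difference = 145.5896 − 124.5959 = 20.9937.

20.99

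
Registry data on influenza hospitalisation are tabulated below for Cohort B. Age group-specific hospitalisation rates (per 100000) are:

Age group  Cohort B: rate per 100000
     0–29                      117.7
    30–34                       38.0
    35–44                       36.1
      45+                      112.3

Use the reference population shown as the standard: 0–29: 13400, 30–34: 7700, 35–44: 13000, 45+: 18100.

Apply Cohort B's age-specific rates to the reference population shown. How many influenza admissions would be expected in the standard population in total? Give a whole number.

Expected influenza admissions = Σ (standard pop × age-specific rate ÷ 100000)
= 13400×117.7/100000 + 7700×38.0/100000 + 13000×36.1/100000 + 18100×112.3/100000
= 15.77 + 2.93 + 4.69 + 20.33 = 43.72.

44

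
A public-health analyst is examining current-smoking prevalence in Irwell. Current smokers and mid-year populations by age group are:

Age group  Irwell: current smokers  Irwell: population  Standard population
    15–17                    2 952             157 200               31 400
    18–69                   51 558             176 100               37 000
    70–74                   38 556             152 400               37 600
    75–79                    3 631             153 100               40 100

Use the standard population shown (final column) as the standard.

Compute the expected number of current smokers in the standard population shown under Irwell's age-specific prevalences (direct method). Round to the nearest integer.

Age-specific rates per 1 000 for Irwell: 18.779, 292.777, 252.992, 23.717.
Expected current smokers = Σ (standard pop × age-specific rate ÷ 1 000)
= 31 400×18.779/1 000 + 37 000×292.777/1 000 + 37 600×252.992/1 000 + 40 100×23.717/1 000
= 589.65 + 10832.74 + 9512.50 + 951.03 = 21885.93.

21886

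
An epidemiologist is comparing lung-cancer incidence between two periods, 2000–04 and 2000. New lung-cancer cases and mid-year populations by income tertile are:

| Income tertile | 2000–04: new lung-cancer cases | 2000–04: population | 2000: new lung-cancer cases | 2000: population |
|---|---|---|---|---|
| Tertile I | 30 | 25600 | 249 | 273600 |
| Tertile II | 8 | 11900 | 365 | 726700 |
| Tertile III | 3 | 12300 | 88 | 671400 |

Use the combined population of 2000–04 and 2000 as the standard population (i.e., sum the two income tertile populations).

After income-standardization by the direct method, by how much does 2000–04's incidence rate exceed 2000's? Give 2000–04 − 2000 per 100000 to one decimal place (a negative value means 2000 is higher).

16.3

Income-specific rates per 100000 for 2000–04: 117.19, 67.23, 24.39.
For 2000: 91.01, 50.23, 13.11.
Combined standard total = 1721500; weights = 0.1738, 0.4290, 0.3972.
2000–04: 0.1738×117.19 + 0.4290×67.23 + 0.3972×24.39 = 58.8974 per 100000.
2000: 0.1738×91.01 + 0.4290×50.23 + 0.3972×13.11 = 42.5726 per 100000.
Difference = 58.8974 − 42.5726 = 16.3248.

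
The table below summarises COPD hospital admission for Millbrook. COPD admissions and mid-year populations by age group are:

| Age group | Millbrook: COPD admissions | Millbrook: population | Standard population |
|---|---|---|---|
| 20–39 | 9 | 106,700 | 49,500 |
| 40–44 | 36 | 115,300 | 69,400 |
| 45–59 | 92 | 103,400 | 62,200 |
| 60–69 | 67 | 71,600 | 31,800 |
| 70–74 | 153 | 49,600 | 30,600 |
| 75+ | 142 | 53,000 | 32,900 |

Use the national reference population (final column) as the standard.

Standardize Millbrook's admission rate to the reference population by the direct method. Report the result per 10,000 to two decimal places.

Age-specific rates per 10,000 for Millbrook: 0.84, 3.12, 8.90, 9.36, 30.85, 26.79.
Standard total = 276,400; weights = 0.1791, 0.2511, 0.2250, 0.1151, 0.1107, 0.1190.
Standardized rate: 0.1791×0.84 + 0.2511×3.12 + 0.2250×8.90 + 0.1151×9.36 + 0.1107×30.85 + 0.1190×26.79 = 10.6180 per 10,000.

10.62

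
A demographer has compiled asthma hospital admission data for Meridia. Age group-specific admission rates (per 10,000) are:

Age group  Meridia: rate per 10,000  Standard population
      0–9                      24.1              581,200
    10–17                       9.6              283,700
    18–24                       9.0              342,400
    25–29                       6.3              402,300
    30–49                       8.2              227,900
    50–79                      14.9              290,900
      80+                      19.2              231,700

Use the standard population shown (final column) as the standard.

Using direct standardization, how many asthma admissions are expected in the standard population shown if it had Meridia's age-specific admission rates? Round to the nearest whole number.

3300

Expected asthma admissions = Σ (standard pop × age-specific rate ÷ 10,000)
= 581,200×24.1/10,000 + 283,700×9.6/10,000 + 342,400×9.0/10,000 + 402,300×6.3/10,000 + 227,900×8.2/10,000 + 290,900×14.9/10,000 + 231,700×19.2/10,000
= 1400.69 + 272.35 + 308.16 + 253.45 + 186.88 + 433.44 + 444.86 = 3299.84.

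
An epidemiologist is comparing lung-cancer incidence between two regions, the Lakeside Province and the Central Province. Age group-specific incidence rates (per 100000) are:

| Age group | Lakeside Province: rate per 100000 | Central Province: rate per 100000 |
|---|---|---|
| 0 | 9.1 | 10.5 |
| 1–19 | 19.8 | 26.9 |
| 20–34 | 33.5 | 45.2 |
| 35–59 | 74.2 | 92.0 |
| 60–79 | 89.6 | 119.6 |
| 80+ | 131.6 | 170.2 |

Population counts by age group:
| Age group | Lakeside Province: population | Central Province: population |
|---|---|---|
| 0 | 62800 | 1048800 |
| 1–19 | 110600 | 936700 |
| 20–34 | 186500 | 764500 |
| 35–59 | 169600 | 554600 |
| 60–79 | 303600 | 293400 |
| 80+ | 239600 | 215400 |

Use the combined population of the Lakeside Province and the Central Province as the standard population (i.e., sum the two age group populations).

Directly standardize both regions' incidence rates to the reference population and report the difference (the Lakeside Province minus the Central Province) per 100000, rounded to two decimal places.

-14.02

Combined standard total = 4886100; weights = 0.2275, 0.2143, 0.1946, 0.1482, 0.1222, 0.0931.
The Lakeside Province: 0.2275×9.1 + 0.2143×19.8 + 0.1946×33.5 + 0.1482×74.2 + 0.1222×89.6 + 0.0931×131.6 = 47.0345 per 100000.
The Central Province: 0.2275×10.5 + 0.2143×26.9 + 0.1946×45.2 + 0.1482×92.0 + 0.1222×119.6 + 0.0931×170.2 = 61.0503 per 100000.
Difference = 47.0345 − 61.0503 = -14.0158.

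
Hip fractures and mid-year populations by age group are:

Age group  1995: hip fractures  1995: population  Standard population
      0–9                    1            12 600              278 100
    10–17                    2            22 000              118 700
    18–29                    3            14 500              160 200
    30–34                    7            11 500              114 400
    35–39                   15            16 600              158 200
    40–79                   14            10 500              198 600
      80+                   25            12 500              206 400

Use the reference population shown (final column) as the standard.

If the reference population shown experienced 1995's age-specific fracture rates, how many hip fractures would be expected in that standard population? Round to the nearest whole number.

Age-specific rates per 100 000 for 1995: 7.94, 9.09, 20.69, 60.87, 90.36, 133.33, 200.00.
Expected hip fractures = Σ (standard pop × age-specific rate ÷ 100 000)
= 278 100×7.94/100 000 + 118 700×9.09/100 000 + 160 200×20.69/100 000 + 114 400×60.87/100 000 + 158 200×90.36/100 000 + 198 600×133.33/100 000 + 206 400×200.00/100 000
= 22.07 + 10.79 + 33.14 + 69.63 + 142.95 + 264.80 + 412.80 = 956.19.

956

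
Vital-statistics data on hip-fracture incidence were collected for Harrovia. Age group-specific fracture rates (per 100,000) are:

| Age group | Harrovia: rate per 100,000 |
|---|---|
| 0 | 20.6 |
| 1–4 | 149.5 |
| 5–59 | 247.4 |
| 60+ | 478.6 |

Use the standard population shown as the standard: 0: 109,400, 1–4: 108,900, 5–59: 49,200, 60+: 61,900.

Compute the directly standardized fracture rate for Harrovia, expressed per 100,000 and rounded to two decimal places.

183.16

Standard total = 329,400; weights = 0.3321, 0.3306, 0.1494, 0.1879.
Standardized rate: 0.3321×20.6 + 0.3306×149.5 + 0.1494×247.4 + 0.1879×478.6 = 183.1561 per 100,000.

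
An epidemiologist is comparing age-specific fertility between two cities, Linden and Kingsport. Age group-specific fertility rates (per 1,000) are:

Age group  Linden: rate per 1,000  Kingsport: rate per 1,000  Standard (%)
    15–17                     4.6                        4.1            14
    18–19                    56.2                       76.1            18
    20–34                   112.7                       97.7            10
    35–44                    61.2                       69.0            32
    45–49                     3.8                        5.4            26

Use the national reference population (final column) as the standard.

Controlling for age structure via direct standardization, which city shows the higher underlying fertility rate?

Kingsport

Standard weights: 0.14, 0.18, 0.10, 0.32, 0.26.
Linden: 0.1400×4.6 + 0.1800×56.2 + 0.1000×112.7 + 0.3200×61.2 + 0.2600×3.8 = 42.6020 per 1,000.
Kingsport: 0.1400×4.1 + 0.1800×76.1 + 0.1000×97.7 + 0.3200×69.0 + 0.2600×5.4 = 47.5260 per 1,000.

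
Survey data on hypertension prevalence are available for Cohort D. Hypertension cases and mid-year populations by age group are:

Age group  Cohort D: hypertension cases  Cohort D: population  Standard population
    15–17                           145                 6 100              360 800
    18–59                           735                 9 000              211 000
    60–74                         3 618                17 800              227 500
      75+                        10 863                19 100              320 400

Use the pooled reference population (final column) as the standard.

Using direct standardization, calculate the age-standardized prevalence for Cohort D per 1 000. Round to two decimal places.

227.09

Age-specific rates per 1 000 for Cohort D: 23.770, 81.667, 203.258, 568.743.
Standard total = 1 119 700; weights = 0.3222, 0.1884, 0.2032, 0.2861.
Standardized rate: 0.3222×23.770 + 0.1884×81.667 + 0.2032×203.258 + 0.2861×568.743 = 227.0919 per 1 000.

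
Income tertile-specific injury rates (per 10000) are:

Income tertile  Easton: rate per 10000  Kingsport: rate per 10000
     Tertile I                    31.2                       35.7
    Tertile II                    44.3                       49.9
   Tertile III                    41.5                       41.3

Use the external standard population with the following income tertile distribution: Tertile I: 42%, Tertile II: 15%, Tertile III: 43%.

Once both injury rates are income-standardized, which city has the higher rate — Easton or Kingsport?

Kingsport

Standard weights: 0.42, 0.15, 0.43.
Easton: 0.4200×31.2 + 0.1500×44.3 + 0.4300×41.5 = 37.5940 per 10000.
Kingsport: 0.4200×35.7 + 0.1500×49.9 + 0.4300×41.3 = 40.2380 per 10000.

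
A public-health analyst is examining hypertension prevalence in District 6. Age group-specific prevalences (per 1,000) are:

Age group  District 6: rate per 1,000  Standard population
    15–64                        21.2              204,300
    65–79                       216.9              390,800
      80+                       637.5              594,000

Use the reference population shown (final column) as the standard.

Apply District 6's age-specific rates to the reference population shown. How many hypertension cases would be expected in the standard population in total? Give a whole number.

Expected hypertension cases = Σ (standard pop × age-specific rate ÷ 1,000)
= 204,300×21.2/1,000 + 390,800×216.9/1,000 + 594,000×637.5/1,000
= 4331.16 + 84764.52 + 378675.00 = 467770.68.

467771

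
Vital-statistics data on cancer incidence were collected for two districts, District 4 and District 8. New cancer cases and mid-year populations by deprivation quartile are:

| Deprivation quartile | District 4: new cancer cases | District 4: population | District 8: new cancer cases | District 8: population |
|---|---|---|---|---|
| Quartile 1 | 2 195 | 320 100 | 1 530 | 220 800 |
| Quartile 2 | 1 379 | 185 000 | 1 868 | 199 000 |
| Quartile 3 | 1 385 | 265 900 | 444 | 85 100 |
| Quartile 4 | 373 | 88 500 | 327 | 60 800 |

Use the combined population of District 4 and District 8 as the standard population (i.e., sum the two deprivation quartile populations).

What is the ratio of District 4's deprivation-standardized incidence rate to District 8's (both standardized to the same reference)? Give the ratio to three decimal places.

Deprivation-specific rates per 100 000 for District 4: 685.72, 745.41, 520.87, 421.47.
For District 8: 692.93, 938.69, 521.74, 537.83.
Combined standard total = 1 425 200; weights = 0.3795, 0.2694, 0.2463, 0.1048.
District 4: 0.3795×685.72 + 0.2694×745.41 + 0.2463×520.87 + 0.1048×421.47 = 633.5216 per 100 000.
District 8: 0.3795×692.93 + 0.2694×938.69 + 0.2463×521.74 + 0.1048×537.83 = 700.7403 per 100 000.
Ratio = 633.5216 ÷ 700.7403 = 0.90407.

0.904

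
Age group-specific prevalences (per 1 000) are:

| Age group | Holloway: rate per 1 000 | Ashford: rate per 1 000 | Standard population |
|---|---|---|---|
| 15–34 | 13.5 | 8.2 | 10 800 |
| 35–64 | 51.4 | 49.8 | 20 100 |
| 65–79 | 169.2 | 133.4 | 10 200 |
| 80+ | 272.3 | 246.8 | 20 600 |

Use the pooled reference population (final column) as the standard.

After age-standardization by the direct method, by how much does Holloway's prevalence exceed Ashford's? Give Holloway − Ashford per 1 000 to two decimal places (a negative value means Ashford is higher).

15.88

Standard total = 61 700; weights = 0.1750, 0.3258, 0.1653, 0.3339.
Holloway: 0.1750×13.5 + 0.3258×51.4 + 0.1653×169.2 + 0.3339×272.3 = 137.9929 per 1 000.
Ashford: 0.1750×8.2 + 0.3258×49.8 + 0.1653×133.4 + 0.3339×246.8 = 122.1118 per 1 000.
Difference = 137.9929 − 122.1118 = 15.8810.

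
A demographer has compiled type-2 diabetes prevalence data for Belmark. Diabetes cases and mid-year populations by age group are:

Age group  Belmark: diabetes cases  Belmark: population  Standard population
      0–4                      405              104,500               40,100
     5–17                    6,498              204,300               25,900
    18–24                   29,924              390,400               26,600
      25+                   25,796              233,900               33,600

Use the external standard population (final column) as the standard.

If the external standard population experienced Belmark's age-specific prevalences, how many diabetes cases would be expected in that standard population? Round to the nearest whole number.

6724

Age-specific rates per 1,000 for Belmark: 3.876, 31.806, 76.650, 110.286.
Expected diabetes cases = Σ (standard pop × age-specific rate ÷ 1,000)
= 40,100×3.876/1,000 + 25,900×31.806/1,000 + 26,600×76.650/1,000 + 33,600×110.286/1,000
= 155.41 + 823.78 + 2038.88 + 3705.62 = 6723.69.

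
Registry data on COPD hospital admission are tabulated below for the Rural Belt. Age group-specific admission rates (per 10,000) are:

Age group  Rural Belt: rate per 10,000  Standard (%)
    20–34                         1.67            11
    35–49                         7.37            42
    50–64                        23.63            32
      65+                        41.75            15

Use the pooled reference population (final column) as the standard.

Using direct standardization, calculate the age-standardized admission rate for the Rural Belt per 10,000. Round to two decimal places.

17.10

Standard weights: 0.11, 0.42, 0.32, 0.15.
Standardized rate: 0.1100×1.67 + 0.4200×7.37 + 0.3200×23.63 + 0.1500×41.75 = 17.1032 per 10,000.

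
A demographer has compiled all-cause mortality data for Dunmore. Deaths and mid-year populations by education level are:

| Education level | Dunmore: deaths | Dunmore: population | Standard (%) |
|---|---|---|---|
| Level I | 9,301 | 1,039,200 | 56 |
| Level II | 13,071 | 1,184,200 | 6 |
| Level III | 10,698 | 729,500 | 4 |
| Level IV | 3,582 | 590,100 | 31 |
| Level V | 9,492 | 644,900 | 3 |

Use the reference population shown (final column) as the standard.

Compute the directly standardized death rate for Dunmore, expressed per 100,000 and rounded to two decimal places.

858.43

Education-specific rates per 100,000 for Dunmore: 895.02, 1103.78, 1466.48, 607.02, 1471.86.
Standard weights: 0.56, 0.06, 0.04, 0.31, 0.03.
Standardized rate: 0.5600×895.02 + 0.0600×1103.78 + 0.0400×1466.48 + 0.3100×607.02 + 0.0300×1471.86 = 858.4255 per 100,000.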